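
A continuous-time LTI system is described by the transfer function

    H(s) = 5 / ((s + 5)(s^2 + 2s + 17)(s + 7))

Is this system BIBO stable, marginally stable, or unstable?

stable

The poles can be read from the denominator factors: s = -5, -1 ± 4j, -7.
Since all poles lie strictly in the left half-plane, the system is stable.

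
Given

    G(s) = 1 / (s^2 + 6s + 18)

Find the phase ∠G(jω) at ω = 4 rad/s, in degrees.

∠G(j4) ≈ -85.24°

At s = j4: numerator = 1, denominator = 2 + j24.
∠G = ∠num − ∠den = 0° − (85.236°) = -85.24°.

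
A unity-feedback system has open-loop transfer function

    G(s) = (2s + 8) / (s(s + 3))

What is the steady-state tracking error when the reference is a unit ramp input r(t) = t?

e_ss = 0.3750

G(s) has one pole at the origin.
This is a Type 1 system. Kv = lim_{s→0} s·G(s) = 8/3.
e_ss = 1/Kv = 1/(8/3) = 3/8 ≈ 0.3750.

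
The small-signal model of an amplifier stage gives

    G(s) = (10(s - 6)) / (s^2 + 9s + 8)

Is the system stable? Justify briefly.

stable

The denominator s^2 + 9s + 8 factors as (s + 1)(s + 8), giving poles at s = -1, -8.
Since all poles lie strictly in the left half-plane, the system is stable.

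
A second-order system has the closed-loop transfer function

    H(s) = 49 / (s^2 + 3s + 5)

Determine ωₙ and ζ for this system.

Compare the denominator to the standard form s^2 + 2ζωₙs + ωₙ².
ωₙ² = 5, so ωₙ = √5 ≈ 2.236 rad/s.
2ζωₙ = 3, so ζ = 3/(2·√5) ≈ 0.6708.

ωₙ ≈ 2.236 rad/s, ζ ≈ 0.6708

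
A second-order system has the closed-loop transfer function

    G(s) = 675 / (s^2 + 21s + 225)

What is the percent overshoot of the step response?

%OS ≈ 4.60%

Comparing s^2 + 21s + 225 to s^2 + 2ζωₙs + ωₙ²: ωₙ = 15 rad/s and ζ = 21/(2·15) = 0.7.
%OS = 100·exp(−πζ/√(1−ζ²)) = 100·exp(−π·0.7/√(1−0.7²)) ≈ 4.60%.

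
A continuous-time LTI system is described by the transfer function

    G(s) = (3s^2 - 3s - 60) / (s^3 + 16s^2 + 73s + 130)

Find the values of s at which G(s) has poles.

The poles are the roots of the denominator s^3 + 16s^2 + 73s + 130 = 0.
Trying s = -10: the polynomial evaluates to 0, so (s + 10) is a factor.
Dividing out leaves s^2 + 6s + 13 = 0.
The quadratic formula then gives s = -3 ± 2j.

s = -3 + 2j, -3 - 2j, -10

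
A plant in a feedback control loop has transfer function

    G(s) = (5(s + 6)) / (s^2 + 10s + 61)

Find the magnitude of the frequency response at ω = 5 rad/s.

Substitute s = j5: numerator = 30 + j25, denominator = 36 + j50.
|G(j5)| = |30 + j25| / |36 + j50| = 39.051 / 61.612 ≈ 0.6338.

|G(j5)| ≈ 0.6338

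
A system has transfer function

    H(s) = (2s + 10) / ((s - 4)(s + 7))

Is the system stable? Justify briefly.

unstable

The poles can be read from the denominator factors: s = 4, -7.
Since the pole(s) at s = 4 lie in the right half-plane, the system is unstable.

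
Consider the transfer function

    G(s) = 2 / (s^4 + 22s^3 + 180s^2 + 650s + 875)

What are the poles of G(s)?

The poles are the roots of the denominator s^4 + 22s^3 + 180s^2 + 650s + 875 = 0.
Trying s = -5: the polynomial evaluates to 0, so (s + 5) is a factor.
Dividing out leaves s^3 + 17s^2 + 95s + 175 = 0.
This factors further as (s + 5)^2(s + 7) = 0.

s = -5, -5, -7, -5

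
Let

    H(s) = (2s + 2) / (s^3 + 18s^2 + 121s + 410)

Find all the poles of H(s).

s = -4 + 5j, -4 - 5j, -10

The poles are the roots of the denominator s^3 + 18s^2 + 121s + 410 = 0.
Trying s = -10: the polynomial evaluates to 0, so (s + 10) is a factor.
Dividing out leaves s^2 + 8s + 41 = 0.
The quadratic formula then gives s = -4 ± 5j.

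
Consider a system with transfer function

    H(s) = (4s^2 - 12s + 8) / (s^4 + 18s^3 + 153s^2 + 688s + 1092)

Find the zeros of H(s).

s = 2, 1

Set the numerator to zero: 4s^2 - 12s + 8 = 0, i.e. 4·(s^2 - 3s + 2) = 0.
Factoring: (s - 2)(s - 1) = 0.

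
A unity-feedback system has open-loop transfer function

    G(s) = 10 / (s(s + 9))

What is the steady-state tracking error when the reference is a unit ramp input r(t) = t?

e_ss = 0.9000

G(s) has one pole at the origin.
This is a Type 1 system. Kv = lim_{s→0} s·G(s) = 10/9.
e_ss = 1/Kv = 1/(10/9) = 9/10 ≈ 0.9000.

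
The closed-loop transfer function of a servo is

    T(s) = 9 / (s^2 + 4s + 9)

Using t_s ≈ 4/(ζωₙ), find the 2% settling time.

t_s ≈ 2 s

Comparing s^2 + 4s + 9 to s^2 + 2ζωₙs + ωₙ²: ωₙ = 3 rad/s and ζ = 4/(2·3) ≈ 0.6667.
ζωₙ = 4/2 = 2, so t_s ≈ 4/(ζωₙ) = 4/2 = 2 s.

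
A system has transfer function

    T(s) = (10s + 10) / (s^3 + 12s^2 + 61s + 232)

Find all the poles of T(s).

The poles are the roots of the denominator s^3 + 12s^2 + 61s + 232 = 0.
Trying s = -8: the polynomial evaluates to 0, so (s + 8) is a factor.
Dividing out leaves s^2 + 4s + 29 = 0.
The quadratic formula then gives s = -2 ± 5j.

s = -2 ± 5j, -8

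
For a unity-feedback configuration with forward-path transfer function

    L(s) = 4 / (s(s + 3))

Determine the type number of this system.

The denominator has 1 factor of s at the origin (free integrator), so this is a Type 1 system.

Type 1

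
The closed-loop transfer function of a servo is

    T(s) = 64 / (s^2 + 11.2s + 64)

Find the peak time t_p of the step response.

t_p ≈ 0.5499 s

Comparing s^2 + 11.2s + 64 to s^2 + 2ζωₙs + ωₙ²: ωₙ = 8 rad/s and ζ = 11.2/(2·8) = 0.7.
ζωₙ = 11.2/2 = 5.6, so ω_d = ωₙ√(1−ζ²) = √(ωₙ² − (ζωₙ)²) = √(64 − 5.6²) = √32.64 ≈ 5.713 rad/s.
t_p = π/ω_d = π/5.713 ≈ 0.5499 s.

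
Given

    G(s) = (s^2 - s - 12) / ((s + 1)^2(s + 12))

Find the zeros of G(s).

s = -3, 4

Set the numerator to zero: s^2 - s - 12 = 0.
Factoring: (s + 3)(s - 4) = 0.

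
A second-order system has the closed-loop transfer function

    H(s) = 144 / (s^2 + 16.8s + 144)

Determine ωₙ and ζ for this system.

Compare the denominator to the standard form s^2 + 2ζωₙs + ωₙ².
ωₙ² = 144, so ωₙ = 12 rad/s.
2ζωₙ = 16.8, so ζ = 16.8/(2·12) = 0.7.
With ζ = 0.7 the response is underdamped.

ωₙ = 12 rad/s, ζ = 0.7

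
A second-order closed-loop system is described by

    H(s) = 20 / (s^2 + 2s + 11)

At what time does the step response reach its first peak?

t_p ≈ 0.9935 s

Comparing s^2 + 2s + 11 to s^2 + 2ζωₙs + ωₙ²: ωₙ = √11 ≈ 3.317 rad/s and ζ = 2/(2·√11) ≈ 0.3015.
ζωₙ = 2/2 = 1, so ω_d = ωₙ√(1−ζ²) = √(ωₙ² − (ζωₙ)²) = √(11 − 1²) = √10 ≈ 3.162 rad/s.
t_p = π/ω_d = π/3.162 ≈ 0.9935 s.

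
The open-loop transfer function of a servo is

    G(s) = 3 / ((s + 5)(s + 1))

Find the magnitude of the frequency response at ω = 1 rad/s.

Substitute s = j1: numerator = 3, denominator = 4 + j6.
|G(j1)| = |3| / |4 + j6| = 3 / 7.2111 ≈ 0.4160.

|G(j1)| ≈ 0.4160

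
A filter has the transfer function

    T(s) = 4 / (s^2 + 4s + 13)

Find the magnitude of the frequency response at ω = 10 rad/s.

|T(j10)| ≈ 0.04177

Substitute s = j10: numerator = 4, denominator = -87 + j40.
|T(j10)| = |4| / |-87 + j40| = 4 / 95.755 ≈ 0.04177.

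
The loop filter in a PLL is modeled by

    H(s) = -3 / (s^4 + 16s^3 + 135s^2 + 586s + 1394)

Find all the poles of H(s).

The poles are the roots of the denominator s^4 + 16s^3 + 135s^2 + 586s + 1394 = 0.
No real roots exist; factor into two real quadratics: (s^2 + 10s + 41)(s^2 + 6s + 34) = 0.
Each quadratic gives a conjugate pair via the quadratic formula.

s = -5 ± 4j, -3 ± 5j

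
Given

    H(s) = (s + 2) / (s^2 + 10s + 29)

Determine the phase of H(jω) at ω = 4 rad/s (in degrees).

At s = j4: numerator = 2 + j4, denominator = 13 + j40.
∠H = ∠num − ∠den = 63.435° − (71.996°) = -8.561°.

∠H(j4) ≈ -8.561°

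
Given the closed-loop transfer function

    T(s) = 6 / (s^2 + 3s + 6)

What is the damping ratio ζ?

Compare the denominator to the standard form s^2 + 2ζωₙs + ωₙ².
ωₙ² = 6, so ωₙ = √6 ≈ 2.449 rad/s.
2ζωₙ = 3, so ζ = 3/(2·√6) ≈ 0.6124.
With ζ = 0.6124 the response is underdamped.

ζ ≈ 0.6124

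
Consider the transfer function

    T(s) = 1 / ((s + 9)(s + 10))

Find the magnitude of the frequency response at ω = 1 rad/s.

|T(j1)| ≈ 0.01099

Substitute s = j1: numerator = 1, denominator = 89 + j19.
|T(j1)| = |1| / |89 + j19| = 1 / 91.005 ≈ 0.01099.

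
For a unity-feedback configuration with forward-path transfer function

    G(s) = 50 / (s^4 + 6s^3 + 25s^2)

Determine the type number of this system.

Factor s from the denominator: s^4 + 6s^3 + 25s^2 = s^2·(s^2 + 6s + 25).
There are 2 poles at the origin, so the system is Type 2.

Type 2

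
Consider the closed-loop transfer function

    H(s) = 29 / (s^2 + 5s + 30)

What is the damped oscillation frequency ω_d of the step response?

Comparing s^2 + 5s + 30 to s^2 + 2ζωₙs + ωₙ²: ωₙ = √30 ≈ 5.477 rad/s and ζ = 5/(2·√30) ≈ 0.4564.
ζωₙ = 5/2 = 2.5, so ω_d = ωₙ√(1−ζ²) = √(ωₙ² − (ζωₙ)²) = √(30 − 2.5²) = √23.75 ≈ 4.873 rad/s.

ω_d ≈ 4.873 rad/s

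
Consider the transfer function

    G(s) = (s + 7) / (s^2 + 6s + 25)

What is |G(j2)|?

Substitute s = j2: numerator = 7 + j2, denominator = 21 + j12.
|G(j2)| = |7 + j2| / |21 + j12| = 7.2801 / 24.187 ≈ 0.3010.

|G(j2)| ≈ 0.3010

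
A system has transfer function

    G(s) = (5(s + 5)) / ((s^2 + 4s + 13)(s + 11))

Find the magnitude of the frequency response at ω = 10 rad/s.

Substitute s = j10: numerator = 25 + j50, denominator = -1357 - j430.
|G(j10)| = |25 + j50| / |-1357 - j430| = 55.902 / 1423.5 ≈ 0.03927.

|G(j10)| ≈ 0.03927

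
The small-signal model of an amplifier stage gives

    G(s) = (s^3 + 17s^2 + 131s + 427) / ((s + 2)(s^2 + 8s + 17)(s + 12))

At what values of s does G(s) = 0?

Set the numerator to zero: s^3 + 17s^2 + 131s + 427 = 0.
Factoring: (s + 7)(s^2 + 10s + 61) = 0.

s = -7, -5 ± 6j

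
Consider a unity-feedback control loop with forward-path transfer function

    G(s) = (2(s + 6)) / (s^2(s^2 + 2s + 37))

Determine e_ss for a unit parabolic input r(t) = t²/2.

e_ss = 3.083

G(s) has 2 poles at the origin.
This is a Type 2 system. Ka = lim_{s→0} s^2·G(s) = 12/37.
e_ss = 1/Ka = 1/(12/37) = 37/12 ≈ 3.083.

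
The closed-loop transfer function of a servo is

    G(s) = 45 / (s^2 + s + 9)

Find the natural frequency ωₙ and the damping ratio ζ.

Compare the denominator to the standard form s^2 + 2ζωₙs + ωₙ².
ωₙ² = 9, so ωₙ = 3 rad/s.
2ζωₙ = 1, so ζ = 1/(2·3) ≈ 0.1667.

ωₙ = 3 rad/s, ζ ≈ 0.1667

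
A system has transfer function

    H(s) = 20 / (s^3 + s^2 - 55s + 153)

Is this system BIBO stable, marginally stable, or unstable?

unstable

The denominator s^3 + s^2 - 55s + 153 factors as (s^2 - 8s + 17)(s + 9), giving poles at s = 4 + j, 4 - j, -9.
Since the pole(s) at s = 4 + j, 4 - j lie in the right half-plane, the system is unstable.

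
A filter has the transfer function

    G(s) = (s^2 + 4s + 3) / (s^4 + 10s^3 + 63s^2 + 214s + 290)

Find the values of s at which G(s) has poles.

The poles are the roots of the denominator s^4 + 10s^3 + 63s^2 + 214s + 290 = 0.
No real roots exist; factor into two real quadratics: (s^2 + 6s + 10)(s^2 + 4s + 29) = 0.
Each quadratic gives a conjugate pair via the quadratic formula.

s = -3 ± j, -2 ± 5j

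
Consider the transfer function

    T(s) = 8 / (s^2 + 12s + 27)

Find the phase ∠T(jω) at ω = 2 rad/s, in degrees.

At s = j2: numerator = 8, denominator = 23 + j24.
∠T = ∠num − ∠den = 0° − (46.219°) = -46.22°.

∠T(j2) ≈ -46.22°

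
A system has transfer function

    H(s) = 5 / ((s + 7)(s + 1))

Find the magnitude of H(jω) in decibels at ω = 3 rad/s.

|H(j3)|_dB ≈ -13.7 dB

Substitute s = j3: numerator = 5, denominator = -2 + j24.
|H(j3)| = |5| / |-2 + j24| = 5 / 24.083 ≈ 0.2076.
In decibels: 20·log₁₀(0.2076) ≈ -13.7 dB.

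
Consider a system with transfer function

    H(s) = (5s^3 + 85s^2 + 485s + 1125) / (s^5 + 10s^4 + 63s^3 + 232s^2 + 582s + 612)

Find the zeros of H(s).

s = -9, -4 + 3j, -4 - 3j

Set the numerator to zero: 5s^3 + 85s^2 + 485s + 1125 = 0, i.e. 5·(s^3 + 17s^2 + 97s + 225) = 0.
Factoring: (s + 9)(s^2 + 8s + 25) = 0.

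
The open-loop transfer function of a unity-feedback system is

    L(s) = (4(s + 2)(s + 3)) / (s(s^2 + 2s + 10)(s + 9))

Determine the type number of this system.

The denominator has 1 factor of s at the origin (free integrator), so this is a Type 1 system.

Type 1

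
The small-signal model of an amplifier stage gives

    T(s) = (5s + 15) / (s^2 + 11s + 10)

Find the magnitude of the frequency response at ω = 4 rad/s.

Substitute s = j4: numerator = 15 + j20, denominator = -6 + j44.
|T(j4)| = |15 + j20| / |-6 + j44| = 25 / 44.407 ≈ 0.5630.

|T(j4)| ≈ 0.5630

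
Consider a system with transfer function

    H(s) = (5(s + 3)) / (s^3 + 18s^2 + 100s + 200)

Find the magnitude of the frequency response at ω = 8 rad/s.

|H(j8)| ≈ 0.04295

Substitute s = j8: numerator = 15 + j40, denominator = -952 + j288.
|H(j8)| = |15 + j40| / |-952 + j288| = 42.720 / 994.61 ≈ 0.04295.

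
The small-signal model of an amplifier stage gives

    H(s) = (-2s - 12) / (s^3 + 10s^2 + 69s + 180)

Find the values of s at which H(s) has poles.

s = -3 + 6j, -3 - 6j, -4

The poles are the roots of the denominator s^3 + 10s^2 + 69s + 180 = 0.
Trying s = -4: the polynomial evaluates to 0, so (s + 4) is a factor.
Dividing out leaves s^2 + 6s + 45 = 0.
The quadratic formula then gives s = -3 ± 6j.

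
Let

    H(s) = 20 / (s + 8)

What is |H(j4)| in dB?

Substitute s = j4: numerator = 20, denominator = 8 + j4.
|H(j4)| = |20| / |8 + j4| = 20 / 8.9443 ≈ 2.236.
In decibels: 20·log₁₀(2.236) ≈ 6.99 dB.

|H(j4)|_dB ≈ 6.99 dB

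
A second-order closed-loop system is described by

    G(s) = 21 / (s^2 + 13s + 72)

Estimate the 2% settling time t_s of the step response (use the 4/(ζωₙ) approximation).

Comparing s^2 + 13s + 72 to s^2 + 2ζωₙs + ωₙ²: ωₙ = √72 ≈ 8.485 rad/s and ζ = 13/(2·√72) ≈ 0.7660.
ζωₙ = 13/2 = 6.5, so t_s ≈ 4/(ζωₙ) = 4/6.5 ≈ 0.6154 s.

t_s ≈ 0.6154 s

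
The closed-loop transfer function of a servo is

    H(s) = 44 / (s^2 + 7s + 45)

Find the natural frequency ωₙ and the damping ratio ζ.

Compare the denominator to the standard form s^2 + 2ζωₙs + ωₙ².
ωₙ² = 45, so ωₙ = √45 ≈ 6.708 rad/s.
2ζωₙ = 7, so ζ = 7/(2·√45) ≈ 0.5217.

ωₙ ≈ 6.708 rad/s, ζ ≈ 0.5217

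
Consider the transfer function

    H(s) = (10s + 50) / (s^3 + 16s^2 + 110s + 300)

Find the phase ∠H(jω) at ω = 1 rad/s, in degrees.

∠H(j1) ≈ -9.687°

At s = j1: numerator = 50 + j10, denominator = 284 + j109.
∠H = ∠num − ∠den = 11.310° − (20.997°) = -9.687°.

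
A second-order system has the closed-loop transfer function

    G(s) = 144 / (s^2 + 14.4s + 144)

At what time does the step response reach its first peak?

Comparing s^2 + 14.4s + 144 to s^2 + 2ζωₙs + ωₙ²: ωₙ = 12 rad/s and ζ = 14.4/(2·12) = 0.6.
ζωₙ = 14.4/2 = 7.2, so ω_d = ωₙ√(1−ζ²) = √(ωₙ² − (ζωₙ)²) = √(144 − 7.2²) = √92.16 = 9.600 rad/s.
t_p = π/ω_d = π/9.600 ≈ 0.3272 s.

t_p ≈ 0.3272 s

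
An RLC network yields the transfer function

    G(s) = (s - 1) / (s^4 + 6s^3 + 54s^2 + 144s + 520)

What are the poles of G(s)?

The poles are the roots of the denominator s^4 + 6s^3 + 54s^2 + 144s + 520 = 0.
No real roots exist; factor into two real quadratics: (s^2 + 2s + 26)(s^2 + 4s + 20) = 0.
Each quadratic gives a conjugate pair via the quadratic formula.

s = -1 ± 5j, -2 ± 4j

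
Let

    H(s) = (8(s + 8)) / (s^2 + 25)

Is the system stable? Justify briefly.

The denominator s^2 + 25 factors as (s^2 + 25), giving poles at s = 5j, -5j.
Since the simple pole(s) at s = ±5j lie on the jω-axis with none in the right half-plane, the system is marginally stable.

marginally stable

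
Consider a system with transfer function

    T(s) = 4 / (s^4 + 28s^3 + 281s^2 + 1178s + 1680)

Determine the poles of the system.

s = -10, -8, -7, -3

The poles are the roots of the denominator s^4 + 28s^3 + 281s^2 + 1178s + 1680 = 0.
Trying s = -10: the polynomial evaluates to 0, so (s + 10) is a factor.
Dividing out leaves s^3 + 18s^2 + 101s + 168 = 0.
This factors further as (s + 8)(s + 7)(s + 3) = 0.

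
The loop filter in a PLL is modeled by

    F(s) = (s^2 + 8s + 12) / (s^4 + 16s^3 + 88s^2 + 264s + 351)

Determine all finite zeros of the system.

Set the numerator to zero: s^2 + 8s + 12 = 0.
Factoring: (s + 6)(s + 2) = 0.

s = -6, -2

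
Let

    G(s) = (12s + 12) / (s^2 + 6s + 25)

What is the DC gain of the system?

Set s = 0: G(0) = (12) / (25) = 12/25.

G(0) = 12/25 ≈ 0.4800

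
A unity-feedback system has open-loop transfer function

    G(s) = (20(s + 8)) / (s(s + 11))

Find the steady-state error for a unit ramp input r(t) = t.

e_ss = 0.06875

G(s) has one pole at the origin.
This is a Type 1 system. Kv = lim_{s→0} s·G(s) = 160/11.
e_ss = 1/Kv = 1/(160/11) = 11/160 ≈ 0.06875.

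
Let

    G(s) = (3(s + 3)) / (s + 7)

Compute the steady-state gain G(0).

At s = 0 each factor (s + a) contributes a and each (s^2 + bs + c) contributes c.
G(0) = 3·(3) / ((7)) = 9/7 = 9/7.

G(0) = 9/7 ≈ 1.286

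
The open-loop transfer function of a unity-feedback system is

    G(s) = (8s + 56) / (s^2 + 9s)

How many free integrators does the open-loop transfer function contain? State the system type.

Type 1

Factor s from the denominator: s^2 + 9s = s·(s + 9).
There is 1 pole at the origin, so the system is Type 1.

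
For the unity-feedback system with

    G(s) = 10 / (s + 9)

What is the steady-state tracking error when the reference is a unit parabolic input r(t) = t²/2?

e_ss = ∞

G(s) has no poles at the origin.
This is a Type 0 system; Ka = lim_{s→0} s^2·G(s) = 0, so the steady-state error for a parabola input is infinite.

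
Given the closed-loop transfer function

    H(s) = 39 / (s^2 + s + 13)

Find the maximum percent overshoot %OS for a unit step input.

Comparing s^2 + s + 13 to s^2 + 2ζωₙs + ωₙ²: ωₙ = √13 ≈ 3.606 rad/s and ζ = 1/(2·√13) ≈ 0.1387.
%OS = 100·exp(−πζ/√(1−ζ²)) = 100·exp(−π·0.1387/√(1−0.1387²)) ≈ 64.4%.

%OS ≈ 64.4%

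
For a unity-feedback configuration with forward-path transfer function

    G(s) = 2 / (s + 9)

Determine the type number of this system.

Type 0

The denominator has no factor of s at the origin — no free integrator — so this is a Type 0 system.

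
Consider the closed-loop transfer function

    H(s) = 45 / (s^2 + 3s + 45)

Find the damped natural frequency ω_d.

ω_d ≈ 6.538 rad/s

Comparing s^2 + 3s + 45 to s^2 + 2ζωₙs + ωₙ²: ωₙ = √45 ≈ 6.708 rad/s and ζ = 3/(2·√45) ≈ 0.2236.
ζωₙ = 3/2 = 1.5, so ω_d = ωₙ√(1−ζ²) = √(ωₙ² − (ζωₙ)²) = √(45 − 1.5²) = √42.75 ≈ 6.538 rad/s.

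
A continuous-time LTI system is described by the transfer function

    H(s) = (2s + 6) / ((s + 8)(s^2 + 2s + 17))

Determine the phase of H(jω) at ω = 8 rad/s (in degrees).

∠H(j8) ≈ -136.8°

At s = j8: numerator = 6 + j16, denominator = -504 - j248.
∠H = ∠num − ∠den = 69.444° − (-153.80°) = 223.2°, which wraps to -136.8°.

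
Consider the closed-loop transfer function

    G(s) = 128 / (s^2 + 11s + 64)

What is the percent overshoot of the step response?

Comparing s^2 + 11s + 64 to s^2 + 2ζωₙs + ωₙ²: ωₙ = 8 rad/s and ζ = 11/(2·8) = 0.6875.
%OS = 100·exp(−πζ/√(1−ζ²)) = 100·exp(−π·0.6875/√(1−0.6875²)) ≈ 5.11%.

%OS ≈ 5.11%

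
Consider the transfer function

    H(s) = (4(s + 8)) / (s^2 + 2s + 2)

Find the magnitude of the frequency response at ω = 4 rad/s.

|H(j4)| ≈ 2.219

Substitute s = j4: numerator = 32 + j16, denominator = -14 + j8.
|H(j4)| = |32 + j16| / |-14 + j8| = 35.777 / 16.125 ≈ 2.219.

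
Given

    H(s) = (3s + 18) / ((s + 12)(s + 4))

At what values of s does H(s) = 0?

Set the numerator to zero: 3s + 18 = 0, i.e. 3·(s + 6) = 0.
So s = -6.

s = -6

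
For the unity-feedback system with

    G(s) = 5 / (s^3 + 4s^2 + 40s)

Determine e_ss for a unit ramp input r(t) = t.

G(s) has one pole at the origin.
This is a Type 1 system. Kv = lim_{s→0} s·G(s) = 5/40 = 1/8.
e_ss = 1/Kv = 1/(1/8) = 8.

e_ss = 8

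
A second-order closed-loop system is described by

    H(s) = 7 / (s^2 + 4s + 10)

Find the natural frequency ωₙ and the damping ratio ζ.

Compare the denominator to the standard form s^2 + 2ζωₙs + ωₙ².
ωₙ² = 10, so ωₙ = √10 ≈ 3.162 rad/s.
2ζωₙ = 4, so ζ = 4/(2·√10) ≈ 0.6325.

ωₙ ≈ 3.162 rad/s, ζ ≈ 0.6325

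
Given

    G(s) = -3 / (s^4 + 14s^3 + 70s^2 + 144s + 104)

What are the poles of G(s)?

s = -2, -5 ± j, -2

The poles are the roots of the denominator s^4 + 14s^3 + 70s^2 + 144s + 104 = 0.
Trying s = -2: the polynomial evaluates to 0, so (s + 2) is a factor.
Dividing out leaves s^3 + 12s^2 + 46s + 52 = 0.
This factors further as (s^2 + 10s + 26)(s + 2) = 0.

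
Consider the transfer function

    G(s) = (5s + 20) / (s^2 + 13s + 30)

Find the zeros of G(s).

s = -4

Set the numerator to zero: 5s + 20 = 0, i.e. 5·(s + 4) = 0.
So s = -4.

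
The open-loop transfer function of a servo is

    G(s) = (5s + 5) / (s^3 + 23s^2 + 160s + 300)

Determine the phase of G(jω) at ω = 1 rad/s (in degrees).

At s = j1: numerator = 5 + j5, denominator = 277 + j159.
∠G = ∠num − ∠den = 45° − (29.856°) = 15.14°.

∠G(j1) ≈ 15.14°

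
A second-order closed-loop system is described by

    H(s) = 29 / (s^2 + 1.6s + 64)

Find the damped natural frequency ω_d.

Comparing s^2 + 1.6s + 64 to s^2 + 2ζωₙs + ωₙ²: ωₙ = 8 rad/s and ζ = 1.6/(2·8) = 0.1.
ζωₙ = 1.6/2 = 0.8, so ω_d = ωₙ√(1−ζ²) = √(ωₙ² − (ζωₙ)²) = √(64 − 0.8²) = √63.36 ≈ 7.960 rad/s.

ω_d ≈ 7.960 rad/s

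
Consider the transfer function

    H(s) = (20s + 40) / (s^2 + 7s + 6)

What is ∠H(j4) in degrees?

∠H(j4) ≈ -46.22°

At s = j4: numerator = 40 + j80, denominator = -10 + j28.
∠H = ∠num − ∠den = 63.435° − (109.65°) = -46.22°.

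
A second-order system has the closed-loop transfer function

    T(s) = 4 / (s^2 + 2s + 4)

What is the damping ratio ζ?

Compare the denominator to the standard form s^2 + 2ζωₙs + ωₙ².
ωₙ² = 4, so ωₙ = 2 rad/s.
2ζωₙ = 2, so ζ = 2/(2·2) = 0.5.
With ζ = 0.5 the response is underdamped.

ζ = 0.5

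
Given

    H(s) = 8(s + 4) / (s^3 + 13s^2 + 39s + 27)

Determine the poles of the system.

The poles are the roots of the denominator s^3 + 13s^2 + 39s + 27 = 0.
Trying s = -9: the polynomial evaluates to 0, so (s + 9) is a factor.
Dividing out leaves s^2 + 4s + 3 = 0.
Factoring the quadratic: (s + 3)(s + 1) = 0.

s = -9, -3, -1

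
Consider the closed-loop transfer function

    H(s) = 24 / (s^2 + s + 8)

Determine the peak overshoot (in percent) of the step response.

%OS ≈ 56.9%

Comparing s^2 + s + 8 to s^2 + 2ζωₙs + ωₙ²: ωₙ = √8 ≈ 2.828 rad/s and ζ = 1/(2·√8) ≈ 0.1768.
%OS = 100·exp(−πζ/√(1−ζ²)) = 100·exp(−π·0.1768/√(1−0.1768²)) ≈ 56.9%.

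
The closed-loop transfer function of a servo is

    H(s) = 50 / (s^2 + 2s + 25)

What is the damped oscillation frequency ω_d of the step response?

Comparing s^2 + 2s + 25 to s^2 + 2ζωₙs + ωₙ²: ωₙ = 5 rad/s and ζ = 2/(2·5) = 0.2.
ζωₙ = 2/2 = 1, so ω_d = ωₙ√(1−ζ²) = √(ωₙ² − (ζωₙ)²) = √(25 − 1²) = √24 ≈ 4.899 rad/s.

ω_d ≈ 4.899 rad/s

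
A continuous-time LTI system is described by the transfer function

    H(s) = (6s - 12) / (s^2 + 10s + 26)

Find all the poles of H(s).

The poles are the roots of the denominator s^2 + 10s + 26 = 0.
Using the quadratic formula: s = (-10 ± √(-4))/2 = -5 ± 1j.

s = -5 ± j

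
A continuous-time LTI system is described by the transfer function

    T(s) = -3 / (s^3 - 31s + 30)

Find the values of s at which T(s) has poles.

The poles are the roots of the denominator s^3 - 31s + 30 = 0.
Trying s = 5: the polynomial evaluates to 0, so (s - 5) is a factor.
Dividing out leaves s^2 + 5s - 6 = 0.
Factoring the quadratic: (s + 6)(s - 1) = 0.

s = 5, -6, 1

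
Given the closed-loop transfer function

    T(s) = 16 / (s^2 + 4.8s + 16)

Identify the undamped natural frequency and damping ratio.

ωₙ = 4 rad/s, ζ = 0.6

Compare the denominator to the standard form s^2 + 2ζωₙs + ωₙ².
ωₙ² = 16, so ωₙ = 4 rad/s.
2ζωₙ = 4.8, so ζ = 4.8/(2·4) = 0.6.
With ζ = 0.6 the response is underdamped.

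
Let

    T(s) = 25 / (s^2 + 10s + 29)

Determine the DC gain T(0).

T(0) = 25/29 ≈ 0.8621

At s = 0 each factor (s + a) contributes a and each (s^2 + bs + c) contributes c.
T(0) = 25·1 / ((29)) = 25/29 = 25/29.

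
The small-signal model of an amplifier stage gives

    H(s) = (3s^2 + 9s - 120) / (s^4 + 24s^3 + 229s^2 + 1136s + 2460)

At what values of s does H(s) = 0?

s = 5, -8

Set the numerator to zero: 3s^2 + 9s - 120 = 0, i.e. 3·(s^2 + 3s - 40) = 0.
Factoring: (s - 5)(s + 8) = 0.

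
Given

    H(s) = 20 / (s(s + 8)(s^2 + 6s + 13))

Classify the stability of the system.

marginally stable

The poles can be read from the denominator factors: s = 0, -8, -3 + 2j, -3 - 2j.
Since the simple pole(s) at s = 0 lie on the jω-axis with none in the right half-plane, the system is marginally stable.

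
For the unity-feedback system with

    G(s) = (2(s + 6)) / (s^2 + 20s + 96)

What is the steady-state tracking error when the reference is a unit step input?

e_ss = 0.8889

G(s) has no poles at the origin.
This is a Type 0 system. Kp = lim_{s→0} G(s) = 12/96 = 1/8.
e_ss = 1/(1 + Kp) = 1/(1 + 1/8) = 8/9 ≈ 0.8889.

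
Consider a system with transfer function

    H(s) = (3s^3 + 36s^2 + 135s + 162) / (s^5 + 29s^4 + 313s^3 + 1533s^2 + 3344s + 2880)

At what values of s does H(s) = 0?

s = -6, -3, -3

Set the numerator to zero: 3s^3 + 36s^2 + 135s + 162 = 0, i.e. 3·(s^3 + 12s^2 + 45s + 54) = 0.
Factoring: (s + 6)(s + 3)^2 = 0.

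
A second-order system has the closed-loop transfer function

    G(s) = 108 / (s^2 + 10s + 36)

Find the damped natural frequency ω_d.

Comparing s^2 + 10s + 36 to s^2 + 2ζωₙs + ωₙ²: ωₙ = 6 rad/s and ζ = 10/(2·6) ≈ 0.8333.
ζωₙ = 10/2 = 5, so ω_d = ωₙ√(1−ζ²) = √(ωₙ² − (ζωₙ)²) = √(36 − 5²) = √11 ≈ 3.317 rad/s.

ω_d ≈ 3.317 rad/s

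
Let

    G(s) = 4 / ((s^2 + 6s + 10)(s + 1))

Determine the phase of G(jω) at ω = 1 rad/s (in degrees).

∠G(j1) ≈ -78.69°

At s = j1: numerator = 4, denominator = 3 + j15.
∠G = ∠num − ∠den = 0° − (78.690°) = -78.69°.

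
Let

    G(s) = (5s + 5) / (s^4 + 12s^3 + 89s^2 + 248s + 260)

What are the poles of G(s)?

The poles are the roots of the denominator s^4 + 12s^3 + 89s^2 + 248s + 260 = 0.
No real roots exist; factor into two real quadratics: (s^2 + 8s + 52)(s^2 + 4s + 5) = 0.
Each quadratic gives a conjugate pair via the quadratic formula.

s = -4 + 6j, -4 - 6j, -2 + j, -2 - j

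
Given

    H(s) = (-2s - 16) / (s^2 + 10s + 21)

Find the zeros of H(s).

s = -8

Set the numerator to zero: -2s - 16 = 0, i.e. -2·(s + 8) = 0.
So s = -8.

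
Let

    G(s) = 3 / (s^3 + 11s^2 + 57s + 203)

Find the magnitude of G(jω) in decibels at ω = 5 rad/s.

Substitute s = j5: numerator = 3, denominator = -72 + j160.
|G(j5)| = |3| / |-72 + j160| = 3 / 175.45 ≈ 0.01710.
In decibels: 20·log₁₀(0.01710) ≈ -35.3 dB.

|G(j5)|_dB ≈ -35.3 dB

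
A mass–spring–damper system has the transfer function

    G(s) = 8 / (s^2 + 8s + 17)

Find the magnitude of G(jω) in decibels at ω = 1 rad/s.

Substitute s = j1: numerator = 8, denominator = 16 + j8.
|G(j1)| = |8| / |16 + j8| = 8 / 17.889 ≈ 0.4472.
In decibels: 20·log₁₀(0.4472) ≈ -6.99 dB.

|G(j1)|_dB ≈ -6.99 dB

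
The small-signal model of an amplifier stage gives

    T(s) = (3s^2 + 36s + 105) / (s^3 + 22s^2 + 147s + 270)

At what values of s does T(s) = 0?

s = -7, -5

Set the numerator to zero: 3s^2 + 36s + 105 = 0, i.e. 3·(s^2 + 12s + 35) = 0.
Factoring: (s + 7)(s + 5) = 0.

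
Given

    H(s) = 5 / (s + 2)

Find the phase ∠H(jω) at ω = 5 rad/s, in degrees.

∠H(j5) ≈ -68.20°

At s = j5: numerator = 5, denominator = 2 + j5.
∠H = ∠num − ∠den = 0° − (68.199°) = -68.20°.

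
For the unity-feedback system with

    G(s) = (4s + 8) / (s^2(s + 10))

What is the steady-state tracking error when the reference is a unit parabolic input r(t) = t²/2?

G(s) has 2 poles at the origin.
This is a Type 2 system. Ka = lim_{s→0} s^2·G(s) = 8/10 = 4/5.
e_ss = 1/Ka = 1/(4/5) = 5/4 ≈ 1.250.

e_ss = 1.250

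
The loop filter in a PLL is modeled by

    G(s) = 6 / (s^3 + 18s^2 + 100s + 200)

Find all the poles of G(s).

s = -4 + 2j, -4 - 2j, -10

The poles are the roots of the denominator s^3 + 18s^2 + 100s + 200 = 0.
Trying s = -10: the polynomial evaluates to 0, so (s + 10) is a factor.
Dividing out leaves s^2 + 8s + 20 = 0.
The quadratic formula then gives s = -4 ± 2j.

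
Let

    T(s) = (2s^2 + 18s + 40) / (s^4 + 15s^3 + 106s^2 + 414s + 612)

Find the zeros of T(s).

s = -4, -5

Set the numerator to zero: 2s^2 + 18s + 40 = 0, i.e. 2·(s^2 + 9s + 20) = 0.
Factoring: (s + 4)(s + 5) = 0.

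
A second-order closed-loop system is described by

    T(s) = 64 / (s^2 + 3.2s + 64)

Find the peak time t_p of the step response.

t_p ≈ 0.4008 s

Comparing s^2 + 3.2s + 64 to s^2 + 2ζωₙs + ωₙ²: ωₙ = 8 rad/s and ζ = 3.2/(2·8) = 0.2.
ζωₙ = 3.2/2 = 1.6, so ω_d = ωₙ√(1−ζ²) = √(ωₙ² − (ζωₙ)²) = √(64 − 1.6²) = √61.44 ≈ 7.838 rad/s.
t_p = π/ω_d = π/7.838 ≈ 0.4008 s.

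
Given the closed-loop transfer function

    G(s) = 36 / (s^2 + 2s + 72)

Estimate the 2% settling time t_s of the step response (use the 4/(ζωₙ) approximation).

t_s ≈ 4 s

Comparing s^2 + 2s + 72 to s^2 + 2ζωₙs + ωₙ²: ωₙ = √72 ≈ 8.485 rad/s and ζ = 2/(2·√72) ≈ 0.1179.
ζωₙ = 2/2 = 1, so t_s ≈ 4/(ζωₙ) = 4/1 = 4 s.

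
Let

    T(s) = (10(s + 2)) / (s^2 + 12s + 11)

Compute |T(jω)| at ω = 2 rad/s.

|T(j2)| ≈ 1.131

Substitute s = j2: numerator = 20 + j20, denominator = 7 + j24.
|T(j2)| = |20 + j20| / |7 + j24| = 28.284 / 25 ≈ 1.131.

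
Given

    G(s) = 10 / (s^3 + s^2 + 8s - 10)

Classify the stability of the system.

unstable

The denominator s^3 + s^2 + 8s - 10 factors as (s^2 + 2s + 10)(s - 1), giving poles at s = -1 + 3j, -1 - 3j, 1.
Since the pole(s) at s = 1 lie in the right half-plane, the system is unstable.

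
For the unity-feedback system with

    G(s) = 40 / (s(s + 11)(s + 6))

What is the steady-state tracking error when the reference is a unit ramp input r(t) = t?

G(s) has one pole at the origin.
This is a Type 1 system. Kv = lim_{s→0} s·G(s) = 40/66 = 20/33.
e_ss = 1/Kv = 1/(20/33) = 33/20 ≈ 1.650.

e_ss = 1.650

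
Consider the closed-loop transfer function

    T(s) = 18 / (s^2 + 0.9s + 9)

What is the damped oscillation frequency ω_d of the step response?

Comparing s^2 + 0.9s + 9 to s^2 + 2ζωₙs + ωₙ²: ωₙ = 3 rad/s and ζ = 0.9/(2·3) = 0.15.
ζωₙ = 0.9/2 = 0.45, so ω_d = ωₙ√(1−ζ²) = √(ωₙ² − (ζωₙ)²) = √(9 − 0.45²) = √8.7975 ≈ 2.966 rad/s.

ω_d ≈ 2.966 rad/s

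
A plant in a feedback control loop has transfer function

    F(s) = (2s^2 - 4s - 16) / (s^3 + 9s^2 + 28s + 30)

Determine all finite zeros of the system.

Set the numerator to zero: 2s^2 - 4s - 16 = 0, i.e. 2·(s^2 - 2s - 8) = 0.
Factoring: (s + 2)(s - 4) = 0.

s = -2, 4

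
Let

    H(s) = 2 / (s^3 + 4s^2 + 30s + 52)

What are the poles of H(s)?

The poles are the roots of the denominator s^3 + 4s^2 + 30s + 52 = 0.
Trying s = -2: the polynomial evaluates to 0, so (s + 2) is a factor.
Dividing out leaves s^2 + 2s + 26 = 0.
The quadratic formula then gives s = -1 ± 5j.

s = -1 + 5j, -1 - 5j, -2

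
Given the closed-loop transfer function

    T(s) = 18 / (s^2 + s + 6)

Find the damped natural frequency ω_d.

Comparing s^2 + s + 6 to s^2 + 2ζωₙs + ωₙ²: ωₙ = √6 ≈ 2.449 rad/s and ζ = 1/(2·√6) ≈ 0.2041.
ζωₙ = 1/2 = 0.5, so ω_d = ωₙ√(1−ζ²) = √(ωₙ² − (ζωₙ)²) = √(6 − 0.5²) = √5.75 ≈ 2.398 rad/s.

ω_d ≈ 2.398 rad/s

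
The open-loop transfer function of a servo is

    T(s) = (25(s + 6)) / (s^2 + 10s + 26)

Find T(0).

T(0) = 75/13 ≈ 5.769

Set s = 0: T(0) = (150) / (26) = 75/13.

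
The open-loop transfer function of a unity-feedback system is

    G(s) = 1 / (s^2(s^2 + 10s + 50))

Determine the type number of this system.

The denominator has 2 factors of s at the origin (free integrators), so this is a Type 2 system.

Type 2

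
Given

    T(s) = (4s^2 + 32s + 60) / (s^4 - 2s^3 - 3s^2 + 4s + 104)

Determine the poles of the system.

s = 3 + 2j, 3 - 2j, -2 + 2j, -2 - 2j

The poles are the roots of the denominator s^4 - 2s^3 - 3s^2 + 4s + 104 = 0.
No real roots exist; factor into two real quadratics: (s^2 - 6s + 13)(s^2 + 4s + 8) = 0.
Each quadratic gives a conjugate pair via the quadratic formula.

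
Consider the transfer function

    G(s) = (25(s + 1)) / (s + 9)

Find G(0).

At s = 0 each factor (s + a) contributes a and each (s^2 + bs + c) contributes c.
G(0) = 25·(1) / ((9)) = 25/9 = 25/9.

G(0) = 25/9 ≈ 2.778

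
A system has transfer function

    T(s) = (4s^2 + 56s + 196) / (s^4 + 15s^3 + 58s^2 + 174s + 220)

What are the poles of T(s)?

s = -2, -1 + 3j, -1 - 3j, -11

The poles are the roots of the denominator s^4 + 15s^3 + 58s^2 + 174s + 220 = 0.
Trying s = -2: the polynomial evaluates to 0, so (s + 2) is a factor.
Dividing out leaves s^3 + 13s^2 + 32s + 110 = 0.
This factors further as (s^2 + 2s + 10)(s + 11) = 0.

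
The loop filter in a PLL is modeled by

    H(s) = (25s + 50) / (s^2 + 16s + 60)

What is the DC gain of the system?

Set s = 0: H(0) = (50) / (60) = 5/6.

H(0) = 5/6 ≈ 0.8333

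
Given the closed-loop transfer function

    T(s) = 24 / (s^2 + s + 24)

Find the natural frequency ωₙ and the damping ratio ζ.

Compare the denominator to the standard form s^2 + 2ζωₙs + ωₙ².
ωₙ² = 24, so ωₙ = √24 ≈ 4.899 rad/s.
2ζωₙ = 1, so ζ = 1/(2·√24) ≈ 0.1021.

ωₙ ≈ 4.899 rad/s, ζ ≈ 0.1021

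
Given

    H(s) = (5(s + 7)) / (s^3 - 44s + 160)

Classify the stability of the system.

unstable

The denominator s^3 - 44s + 160 factors as (s^2 - 8s + 20)(s + 8), giving poles at s = 4 + 2j, 4 - 2j, -8.
Since the pole(s) at s = 4 + 2j, 4 - 2j lie in the right half-plane, the system is unstable.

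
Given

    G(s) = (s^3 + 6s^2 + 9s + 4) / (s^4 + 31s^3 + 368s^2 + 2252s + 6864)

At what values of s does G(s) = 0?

s = -1, -4, -1

Set the numerator to zero: s^3 + 6s^2 + 9s + 4 = 0.
Factoring: (s + 1)^2(s + 4) = 0.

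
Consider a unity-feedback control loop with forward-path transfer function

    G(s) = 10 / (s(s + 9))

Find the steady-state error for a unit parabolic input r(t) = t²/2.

e_ss = ∞

G(s) has one pole at the origin.
This is a Type 1 system; Ka = lim_{s→0} s^2·G(s) = 0, so the steady-state error for a parabola input is infinite.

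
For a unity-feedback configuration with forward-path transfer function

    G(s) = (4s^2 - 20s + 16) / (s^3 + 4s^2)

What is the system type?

Type 2

Factor s from the denominator: s^3 + 4s^2 = s^2·(s + 4).
There are 2 poles at the origin, so the system is Type 2.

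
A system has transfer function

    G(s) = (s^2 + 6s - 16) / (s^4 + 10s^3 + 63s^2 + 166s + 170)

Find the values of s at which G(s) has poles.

s = -3 + 5j, -3 - 5j, -2 + j, -2 - j

The poles are the roots of the denominator s^4 + 10s^3 + 63s^2 + 166s + 170 = 0.
No real roots exist; factor into two real quadratics: (s^2 + 6s + 34)(s^2 + 4s + 5) = 0.
Each quadratic gives a conjugate pair via the quadratic formula.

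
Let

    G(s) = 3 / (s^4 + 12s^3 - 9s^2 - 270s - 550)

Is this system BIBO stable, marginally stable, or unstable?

The denominator s^4 + 12s^3 - 9s^2 - 270s - 550 factors as (s^2 + 6s + 10)(s + 11)(s - 5), giving poles at s = -3 ± j, -11, 5.
Since the pole(s) at s = 5 lie in the right half-plane, the system is unstable.

unstable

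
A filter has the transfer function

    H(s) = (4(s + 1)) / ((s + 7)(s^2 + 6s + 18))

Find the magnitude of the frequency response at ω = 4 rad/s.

Substitute s = j4: numerator = 4 + j16, denominator = -82 + j176.
|H(j4)| = |4 + j16| / |-82 + j176| = 16.492 / 194.16 ≈ 0.08494.

|H(j4)| ≈ 0.08494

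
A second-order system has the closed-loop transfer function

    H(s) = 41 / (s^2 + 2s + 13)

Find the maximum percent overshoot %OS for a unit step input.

Comparing s^2 + 2s + 13 to s^2 + 2ζωₙs + ωₙ²: ωₙ = √13 ≈ 3.606 rad/s and ζ = 2/(2·√13) ≈ 0.2774.
%OS = 100·exp(−πζ/√(1−ζ²)) = 100·exp(−π·0.2774/√(1−0.2774²)) ≈ 40.4%.

%OS ≈ 40.4%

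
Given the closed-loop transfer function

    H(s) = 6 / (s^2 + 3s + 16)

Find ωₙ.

ωₙ = 4 rad/s

Compare the denominator to the standard form s^2 + 2ζωₙs + ωₙ².
ωₙ² = 16, so ωₙ = 4 rad/s.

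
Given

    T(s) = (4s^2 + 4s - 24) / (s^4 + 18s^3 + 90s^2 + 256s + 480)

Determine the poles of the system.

s = -1 ± 3j, -4, -12

The poles are the roots of the denominator s^4 + 18s^3 + 90s^2 + 256s + 480 = 0.
Trying s = -4: the polynomial evaluates to 0, so (s + 4) is a factor.
Dividing out leaves s^3 + 14s^2 + 34s + 120 = 0.
This factors further as (s^2 + 2s + 10)(s + 12) = 0.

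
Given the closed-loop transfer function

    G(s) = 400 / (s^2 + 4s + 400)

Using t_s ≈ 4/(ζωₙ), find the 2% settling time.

Comparing s^2 + 4s + 400 to s^2 + 2ζωₙs + ωₙ²: ωₙ = 20 rad/s and ζ = 4/(2·20) = 0.1.
ζωₙ = 4/2 = 2, so t_s ≈ 4/(ζωₙ) = 4/2 = 2 s.

t_s ≈ 2 s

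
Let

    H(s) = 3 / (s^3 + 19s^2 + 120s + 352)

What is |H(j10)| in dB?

|H(j10)|_dB ≈ -54.3 dB

Substitute s = j10: numerator = 3, denominator = -1548 + j200.
|H(j10)| = |3| / |-1548 + j200| = 3 / 1560.9 ≈ 0.001922.
In decibels: 20·log₁₀(0.001922) ≈ -54.3 dB.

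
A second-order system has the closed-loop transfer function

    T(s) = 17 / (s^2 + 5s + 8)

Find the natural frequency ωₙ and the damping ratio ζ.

ωₙ ≈ 2.828 rad/s, ζ ≈ 0.8839

Compare the denominator to the standard form s^2 + 2ζωₙs + ωₙ².
ωₙ² = 8, so ωₙ = √8 ≈ 2.828 rad/s.
2ζωₙ = 5, so ζ = 5/(2·√8) ≈ 0.8839.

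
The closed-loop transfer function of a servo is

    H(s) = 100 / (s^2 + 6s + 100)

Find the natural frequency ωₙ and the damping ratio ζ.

ωₙ = 10 rad/s, ζ = 0.3

Compare the denominator to the standard form s^2 + 2ζωₙs + ωₙ².
ωₙ² = 100, so ωₙ = 10 rad/s.
2ζωₙ = 6, so ζ = 6/(2·10) = 0.3.
With ζ = 0.3 the response is underdamped.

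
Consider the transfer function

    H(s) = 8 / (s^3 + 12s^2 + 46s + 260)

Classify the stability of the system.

stable

The denominator s^3 + 12s^2 + 46s + 260 factors as (s + 10)(s^2 + 2s + 26), giving poles at s = -10, -1 + 5j, -1 - 5j.
Since all poles lie strictly in the left half-plane, the system is stable.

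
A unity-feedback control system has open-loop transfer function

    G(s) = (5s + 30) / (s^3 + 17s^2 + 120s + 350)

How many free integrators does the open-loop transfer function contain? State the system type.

The denominator has no factor of s at the origin — no free integrator — so this is a Type 0 system.

Type 0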